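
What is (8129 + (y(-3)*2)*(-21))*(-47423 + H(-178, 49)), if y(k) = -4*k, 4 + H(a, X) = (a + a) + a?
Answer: -365702625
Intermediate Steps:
H(a, X) = -4 + 3*a (H(a, X) = -4 + ((a + a) + a) = -4 + (2*a + a) = -4 + 3*a)
(8129 + (y(-3)*2)*(-21))*(-47423 + H(-178, 49)) = (8129 + (-4*(-3)*2)*(-21))*(-47423 + (-4 + 3*(-178))) = (8129 + (12*2)*(-21))*(-47423 + (-4 - 534)) = (8129 + 24*(-21))*(-47423 - 538) = (8129 - 504)*(-47961) = 7625*(-47961) = -365702625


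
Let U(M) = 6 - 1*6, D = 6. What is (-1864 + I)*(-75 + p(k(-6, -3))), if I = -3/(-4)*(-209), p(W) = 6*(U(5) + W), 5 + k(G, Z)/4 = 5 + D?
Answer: -557727/4 ≈ -1.3943e+5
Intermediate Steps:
k(G, Z) = 24 (k(G, Z) = -20 + 4*(5 + 6) = -20 + 4*11 = -20 + 44 = 24)
U(M) = 0 (U(M) = 6 - 6 = 0)
p(W) = 6*W (p(W) = 6*(0 + W) = 6*W)
I = -627/4 (I = -3*(-1/4)*(-209) = (3/4)*(-209) = -627/4 ≈ -156.75)
(-1864 + I)*(-75 + p(k(-6, -3))) = (-1864 - 627/4)*(-75 + 6*24) = -8083*(-75 + 144)/4 = -8083/4*69 = -557727/4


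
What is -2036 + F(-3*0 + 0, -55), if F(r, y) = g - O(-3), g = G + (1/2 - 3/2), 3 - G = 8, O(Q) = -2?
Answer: -2040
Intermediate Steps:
G = -5 (G = 3 - 1*8 = 3 - 8 = -5)
g = -6 (g = -5 + (1/2 - 3/2) = -5 + (1*(½) - 3*½) = -5 + (½ - 3/2) = -5 - 1 = -6)
F(r, y) = -4 (F(r, y) = -6 - 1*(-2) = -6 + 2 = -4)
-2036 + F(-3*0 + 0, -55) = -2036 - 4 = -2040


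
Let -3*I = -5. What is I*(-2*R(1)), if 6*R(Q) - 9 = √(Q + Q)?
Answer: -5 - 5*√2/9 ≈ -5.7857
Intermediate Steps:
I = 5/3 (I = -⅓*(-5) = 5/3 ≈ 1.6667)
R(Q) = 3/2 + √2*√Q/6 (R(Q) = 3/2 + √(Q + Q)/6 = 3/2 + √(2*Q)/6 = 3/2 + (√2*√Q)/6 = 3/2 + √2*√Q/6)
I*(-2*R(1)) = 5*(-2*(3/2 + √2*√1/6))/3 = 5*(-2*(3/2 + (⅙)*√2*1))/3 = 5*(-2*(3/2 + √2/6))/3 = 5*(-3 - √2/3)/3 = -5 - 5*√2/9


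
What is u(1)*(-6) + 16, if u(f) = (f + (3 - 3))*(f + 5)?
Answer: -20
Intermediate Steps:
u(f) = f*(5 + f) (u(f) = (f + 0)*(5 + f) = f*(5 + f))
u(1)*(-6) + 16 = (1*(5 + 1))*(-6) + 16 = (1*6)*(-6) + 16 = 6*(-6) + 16 = -36 + 16 = -20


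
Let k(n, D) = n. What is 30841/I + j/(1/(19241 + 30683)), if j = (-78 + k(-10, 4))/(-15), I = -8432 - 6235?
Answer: 7159582721/24445 ≈ 2.9289e+5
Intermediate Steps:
I = -14667
j = 88/15 (j = (-78 - 10)/(-15) = -1/15*(-88) = 88/15 ≈ 5.8667)
30841/I + j/(1/(19241 + 30683)) = 30841/(-14667) + 88/(15*(1/(19241 + 30683))) = 30841*(-1/14667) + 88/(15*(1/49924)) = -30841/14667 + 88/(15*(1/49924)) = -30841/14667 + (88/15)*49924 = -30841/14667 + 4393312/15 = 7159582721/24445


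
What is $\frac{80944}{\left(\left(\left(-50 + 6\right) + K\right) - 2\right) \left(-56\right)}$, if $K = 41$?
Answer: $\frac{10118}{35} \approx 289.09$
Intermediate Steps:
$\frac{80944}{\left(\left(\left(-50 + 6\right) + K\right) - 2\right) \left(-56\right)} = \frac{80944}{\left(\left(\left(-50 + 6\right) + 41\right) - 2\right) \left(-56\right)} = \frac{80944}{\left(\left(-44 + 41\right) - 2\right) \left(-56\right)} = \frac{80944}{\left(-3 - 2\right) \left(-56\right)} = \frac{80944}{\left(-5\right) \left(-56\right)} = \frac{80944}{280} = 80944 \cdot \frac{1}{280} = \frac{10118}{35}$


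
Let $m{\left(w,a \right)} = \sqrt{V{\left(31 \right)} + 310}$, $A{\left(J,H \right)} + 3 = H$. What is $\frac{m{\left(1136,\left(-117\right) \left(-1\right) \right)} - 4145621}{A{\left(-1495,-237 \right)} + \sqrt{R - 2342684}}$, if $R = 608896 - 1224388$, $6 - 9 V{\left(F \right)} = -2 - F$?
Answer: $\frac{4145621 - \frac{\sqrt{2829}}{3}}{240 - 52 i \sqrt{1094}} \approx 329.91 + 2364.3 i$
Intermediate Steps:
$A{\left(J,H \right)} = -3 + H$
$V{\left(F \right)} = \frac{8}{9} + \frac{F}{9}$ ($V{\left(F \right)} = \frac{2}{3} - \frac{-2 - F}{9} = \frac{2}{3} + \left(\frac{2}{9} + \frac{F}{9}\right) = \frac{8}{9} + \frac{F}{9}$)
$R = -615492$ ($R = 608896 - 1224388 = -615492$)
$m{\left(w,a \right)} = \frac{\sqrt{2829}}{3}$ ($m{\left(w,a \right)} = \sqrt{\left(\frac{8}{9} + \frac{1}{9} \cdot 31\right) + 310} = \sqrt{\left(\frac{8}{9} + \frac{31}{9}\right) + 310} = \sqrt{\frac{13}{3} + 310} = \sqrt{\frac{943}{3}} = \frac{\sqrt{2829}}{3}$)
$\frac{m{\left(1136,\left(-117\right) \left(-1\right) \right)} - 4145621}{A{\left(-1495,-237 \right)} + \sqrt{R - 2342684}} = \frac{\frac{\sqrt{2829}}{3} - 4145621}{\left(-3 - 237\right) + \sqrt{-615492 - 2342684}} = \frac{-4145621 + \frac{\sqrt{2829}}{3}}{-240 + \sqrt{-2958176}} = \frac{-4145621 + \frac{\sqrt{2829}}{3}}{-240 + 52 i \sqrt{1094}}$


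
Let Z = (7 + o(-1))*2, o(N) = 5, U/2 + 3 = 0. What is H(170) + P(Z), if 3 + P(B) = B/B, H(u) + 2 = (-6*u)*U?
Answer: 6116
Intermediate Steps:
U = -6 (U = -6 + 2*0 = -6 + 0 = -6)
Z = 24 (Z = (7 + 5)*2 = 12*2 = 24)
H(u) = -2 + 36*u (H(u) = -2 - 6*u*(-6) = -2 + 36*u)
P(B) = -2 (P(B) = -3 + B/B = -3 + 1 = -2)
H(170) + P(Z) = (-2 + 36*170) - 2 = (-2 + 6120) - 2 = 6118 - 2 = 6116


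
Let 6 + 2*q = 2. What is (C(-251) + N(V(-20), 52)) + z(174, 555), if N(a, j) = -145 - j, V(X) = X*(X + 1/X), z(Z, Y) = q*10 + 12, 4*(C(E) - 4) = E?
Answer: -1055/4 ≈ -263.75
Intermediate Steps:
q = -2 (q = -3 + (1/2)*2 = -3 + 1 = -2)
C(E) = 4 + E/4
z(Z, Y) = -8 (z(Z, Y) = -2*10 + 12 = -20 + 12 = -8)
(C(-251) + N(V(-20), 52)) + z(174, 555) = ((4 + (1/4)*(-251)) + (-145 - 1*52)) - 8 = ((4 - 251/4) + (-145 - 52)) - 8 = (-235/4 - 197) - 8 = -1023/4 - 8 = -1055/4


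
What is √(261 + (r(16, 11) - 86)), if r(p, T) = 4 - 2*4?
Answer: 3*√19 ≈ 13.077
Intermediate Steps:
r(p, T) = -4 (r(p, T) = 4 - 8 = -4)
√(261 + (r(16, 11) - 86)) = √(261 + (-4 - 86)) = √(261 - 90) = √171 = 3*√19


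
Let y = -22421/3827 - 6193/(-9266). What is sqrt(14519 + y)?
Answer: sqrt(18250843509549447906)/35460982 ≈ 120.47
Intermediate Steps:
y = -184052375/35460982 (y = -22421*1/3827 - 6193*(-1/9266) = -22421/3827 + 6193/9266 = -184052375/35460982 ≈ -5.1903)
sqrt(14519 + y) = sqrt(14519 - 184052375/35460982) = sqrt(514673945283/35460982) = sqrt(18250843509549447906)/35460982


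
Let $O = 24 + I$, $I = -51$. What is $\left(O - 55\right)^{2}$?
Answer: $6724$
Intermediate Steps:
$O = -27$ ($O = 24 - 51 = -27$)
$\left(O - 55\right)^{2} = \left(-27 - 55\right)^{2} = \left(-82\right)^{2} = 6724$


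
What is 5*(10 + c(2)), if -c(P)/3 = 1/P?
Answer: 85/2 ≈ 42.500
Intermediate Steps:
c(P) = -3/P
5*(10 + c(2)) = 5*(10 - 3/2) = 5*(17/2) = 85/2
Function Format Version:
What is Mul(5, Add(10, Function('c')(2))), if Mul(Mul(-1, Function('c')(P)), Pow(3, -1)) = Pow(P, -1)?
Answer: Rational(85, 2) ≈ 42.500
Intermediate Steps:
Function('c')(P) = Mul(-3, Pow(P, -1))
Mul(5, Add(10, Function('c')(2))) = Mul(5, Add(10, Mul(-3, Pow(2, -1)))) = Mul(5, Add(10, Mul(-3, Rational(1, 2)))) = Mul(5, Add(10, Rational(-3, 2))) = Mul(5, Rational(17, 2)) = Rational(85, 2)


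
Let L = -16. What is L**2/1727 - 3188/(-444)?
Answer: 1404835/191697 ≈ 7.3284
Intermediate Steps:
L**2/1727 - 3188/(-444) = (-16)**2/1727 - 3188/(-444) = 256*(1/1727) - 3188*(-1/444) = 256/1727 + 797/111 = 1404835/191697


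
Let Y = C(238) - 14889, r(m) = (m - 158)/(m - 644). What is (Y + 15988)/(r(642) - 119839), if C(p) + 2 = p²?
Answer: -19247/40027 ≈ -0.48085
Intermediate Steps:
C(p) = -2 + p²
r(m) = (-158 + m)/(-644 + m)
Y = 41753 (Y = (-2 + 238²) - 14889 = (-2 + 56644) - 14889 = 56642 - 14889 = 41753)
(Y + 15988)/(r(642) - 119839) = (41753 + 15988)/((-158 + 642)/(-644 + 642) - 119839) = 57741/(484/(-2) - 119839) = 57741/(-½*484 - 119839) = 57741/(-242 - 119839) = 57741/(-120081) = 57741*(-1/120081) = -19247/40027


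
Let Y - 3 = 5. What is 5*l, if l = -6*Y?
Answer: -240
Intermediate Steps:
Y = 8 (Y = 3 + 5 = 8)
l = -48 (l = -6*8 = -48)
5*l = 5*(-48) = -240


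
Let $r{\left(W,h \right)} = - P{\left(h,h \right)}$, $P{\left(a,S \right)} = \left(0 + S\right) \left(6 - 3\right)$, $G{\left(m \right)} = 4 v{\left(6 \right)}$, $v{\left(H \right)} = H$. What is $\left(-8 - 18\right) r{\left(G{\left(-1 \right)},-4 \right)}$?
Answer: $-312$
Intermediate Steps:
$G{\left(m \right)} = 24$ ($G{\left(m \right)} = 4 \cdot 6 = 24$)
$P{\left(a,S \right)} = 3 S$ ($P{\left(a,S \right)} = S 3 = 3 S$)
$r{\left(W,h \right)} = - 3 h$
$\left(-8 - 18\right) r{\left(G{\left(-1 \right)},-4 \right)} = \left(-8 - 18\right) \left(\left(-3\right) \left(-4\right)\right) = \left(-26\right) 12 = -312$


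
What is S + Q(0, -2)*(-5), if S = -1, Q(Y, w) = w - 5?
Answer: 34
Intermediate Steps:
Q(Y, w) = -5 + w
S + Q(0, -2)*(-5) = -1 + (-5 - 2)*(-5) = -1 - 7*(-5) = -1 + 35 = 34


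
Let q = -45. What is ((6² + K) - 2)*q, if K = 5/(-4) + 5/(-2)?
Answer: -5445/4 ≈ -1361.3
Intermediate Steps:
K = -15/4 (K = 5*(-¼) + 5*(-½) = -5/4 - 5/2 = -15/4 ≈ -3.7500)
((6² + K) - 2)*q = ((6² - 15/4) - 2)*(-45) = ((36 - 15/4) - 2)*(-45) = (129/4 - 2)*(-45) = (121/4)*(-45) = -5445/4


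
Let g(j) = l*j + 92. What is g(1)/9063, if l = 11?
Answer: 103/9063 ≈ 0.011365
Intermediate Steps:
g(j) = 92 + 11*j (g(j) = 11*j + 92 = 92 + 11*j)
g(1)/9063 = (92 + 11*1)/9063 = (92 + 11)*(1/9063) = 103*(1/9063) = 103/9063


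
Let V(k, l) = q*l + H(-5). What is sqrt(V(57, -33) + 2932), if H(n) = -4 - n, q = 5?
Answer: 4*sqrt(173) ≈ 52.612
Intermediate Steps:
V(k, l) = 1 + 5*l (V(k, l) = 5*l + (-4 - 1*(-5)) = 5*l + (-4 + 5) = 5*l + 1 = 1 + 5*l)
sqrt(V(57, -33) + 2932) = sqrt((1 + 5*(-33)) + 2932) = sqrt((1 - 165) + 2932) = sqrt(-164 + 2932) = sqrt(2768) = 4*sqrt(173)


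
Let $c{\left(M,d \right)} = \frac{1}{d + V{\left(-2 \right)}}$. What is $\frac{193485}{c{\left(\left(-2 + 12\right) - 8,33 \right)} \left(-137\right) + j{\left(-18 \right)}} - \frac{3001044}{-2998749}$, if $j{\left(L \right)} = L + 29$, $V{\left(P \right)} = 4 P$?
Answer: $\frac{94808744449}{2704754} \approx 35053.0$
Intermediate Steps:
$j{\left(L \right)} = 29 + L$
$c{\left(M,d \right)} = \frac{1}{-8 + d}$ ($c{\left(M,d \right)} = \frac{1}{d + 4 \left(-2\right)} = \frac{1}{d - 8} = \frac{1}{-8 + d}$)
$\frac{193485}{c{\left(\left(-2 + 12\right) - 8,33 \right)} \left(-137\right) + j{\left(-18 \right)}} - \frac{3001044}{-2998749} = \frac{193485}{\frac{1}{-8 + 33} \left(-137\right) + \left(29 - 18\right)} - \frac{3001044}{-2998749} = \frac{193485}{\frac{1}{25} \left(-137\right) + 11} - - \frac{58844}{58799} = \frac{193485}{\frac{1}{25} \left(-137\right) + 11} + \frac{58844}{58799} = \frac{193485}{- \frac{137}{25} + 11} + \frac{58844}{58799} = \frac{193485}{\frac{138}{25}} + \frac{58844}{58799} = 193485 \cdot \frac{25}{138} + \frac{58844}{58799} = \frac{1612375}{46} + \frac{58844}{58799} = \frac{94808744449}{2704754}$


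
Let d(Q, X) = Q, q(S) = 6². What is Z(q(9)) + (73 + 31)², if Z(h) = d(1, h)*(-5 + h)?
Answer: 10847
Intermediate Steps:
q(S) = 36
Z(h) = -5 + h (Z(h) = 1*(-5 + h) = -5 + h)
Z(q(9)) + (73 + 31)² = (-5 + 36) + (73 + 31)² = 31 + 104² = 31 + 10816 = 10847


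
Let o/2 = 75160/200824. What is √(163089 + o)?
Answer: √102772735246571/25103 ≈ 403.84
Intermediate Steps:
o = 18790/25103 (o = 2*(75160/200824) = 2*(75160*(1/200824)) = 2*(9395/25103) = 18790/25103 ≈ 0.74852)
√(163089 + o) = √(163089 + 18790/25103) = √(4094041957/25103) = √102772735246571/25103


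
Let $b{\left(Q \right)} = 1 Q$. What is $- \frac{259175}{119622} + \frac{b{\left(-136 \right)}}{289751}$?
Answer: $- \frac{75112484017}{34660594122} \approx -2.1671$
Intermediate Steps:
$b{\left(Q \right)} = Q$
$- \frac{259175}{119622} + \frac{b{\left(-136 \right)}}{289751} = - \frac{259175}{119622} - \frac{136}{289751} = - \frac{75112484017}{34660594122}$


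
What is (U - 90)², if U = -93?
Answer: 33489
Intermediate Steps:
(U - 90)² = (-93 - 90)² = (-183)² = 33489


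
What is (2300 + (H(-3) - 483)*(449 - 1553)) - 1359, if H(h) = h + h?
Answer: 540797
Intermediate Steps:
H(h) = 2*h
(2300 + (H(-3) - 483)*(449 - 1553)) - 1359 = (2300 + (2*(-3) - 483)*(449 - 1553)) - 1359 = (2300 + (-6 - 483)*(-1104)) - 1359 = (2300 - 489*(-1104)) - 1359 = (2300 + 539856) - 1359 = 542156 - 1359 = 540797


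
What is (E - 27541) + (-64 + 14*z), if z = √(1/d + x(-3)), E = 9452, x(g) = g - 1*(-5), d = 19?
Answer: -18153 + 14*√741/19 ≈ -18133.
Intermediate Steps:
x(g) = 5 + g (x(g) = g + 5 = 5 + g)
z = √741/19 (z = √(1/19 + (5 - 3)) = √(1/19 + 2) = √(39/19) = √741/19 ≈ 1.4327)
(E - 27541) + (-64 + 14*z) = (9452 - 27541) + (-64 + 14*(√741/19)) = -18089 + (-64 + 14*√741/19) = -18153 + 14*√741/19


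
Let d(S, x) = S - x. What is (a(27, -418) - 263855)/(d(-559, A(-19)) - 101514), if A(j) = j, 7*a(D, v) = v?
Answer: 615801/238126 ≈ 2.5860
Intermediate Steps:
a(D, v) = v/7
(a(27, -418) - 263855)/(d(-559, A(-19)) - 101514) = ((⅐)*(-418) - 263855)/((-559 - 1*(-19)) - 101514) = (-418/7 - 263855)/((-559 + 19) - 101514) = -1847403/(7*(-540 - 101514)) = -1847403/7/(-102054) = -1847403/7*(-1/102054) = 615801/238126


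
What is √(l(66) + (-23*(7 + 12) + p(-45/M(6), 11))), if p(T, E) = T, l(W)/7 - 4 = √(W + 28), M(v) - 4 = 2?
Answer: √(-1666 + 28*√94)/2 ≈ 18.672*I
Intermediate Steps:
M(v) = 6 (M(v) = 4 + 2 = 6)
l(W) = 28 + 7*√(28 + W) (l(W) = 28 + 7*√(W + 28) = 28 + 7*√(28 + W))
√(l(66) + (-23*(7 + 12) + p(-45/M(6), 11))) = √((28 + 7*√(28 + 66)) + (-23*(7 + 12) - 45/6)) = √((28 + 7*√94) + (-23*19 - 45*⅙)) = √((28 + 7*√94) + (-437 - 15/2)) = √((28 + 7*√94) - 889/2) = √(-833/2 + 7*√94)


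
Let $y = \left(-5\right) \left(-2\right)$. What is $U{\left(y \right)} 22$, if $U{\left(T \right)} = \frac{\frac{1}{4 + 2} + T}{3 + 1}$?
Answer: $\frac{671}{12} \approx 55.917$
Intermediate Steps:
$y = 10$
$U{\left(T \right)} = \frac{1}{24} + \frac{T}{4}$ ($U{\left(T \right)} = \frac{\frac{1}{6} + T}{4} = \left(\frac{1}{6} + T\right) \frac{1}{4} = \frac{1}{24} + \frac{T}{4}$)
$U{\left(y \right)} 22 = \left(\frac{1}{24} + \frac{1}{4} \cdot 10\right) 22 = \left(\frac{1}{24} + \frac{5}{2}\right) 22 = \frac{61}{24} \cdot 22 = \frac{671}{12}$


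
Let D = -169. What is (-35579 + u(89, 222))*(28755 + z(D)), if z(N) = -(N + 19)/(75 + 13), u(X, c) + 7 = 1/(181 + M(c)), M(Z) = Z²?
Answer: -445450012144851/435292 ≈ -1.0233e+9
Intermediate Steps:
u(X, c) = -7 + 1/(181 + c²)
z(N) = -19/88 - N/88 (z(N) = -(19 + N)/88 = -(19/88 + N/88) = -19/88 - N/88)
(-35579 + u(89, 222))*(28755 + z(D)) = (-35579 + (-1266 - 7*222²)/(181 + 222²))*(28755 + (-19/88 - 1/88*(-169))) = (-35579 + (-1266 - 7*49284)/(181 + 49284))*(28755 + (-19/88 + 169/88)) = (-35579 + (-1266 - 344988)/49465)*(28755 + 75/44) = (-35579 + (1/49465)*(-346254))*(1265295/44) = (-35579 - 346254/49465)*(1265295/44) = -1760261489/49465*1265295/44 = -445450012144851/435292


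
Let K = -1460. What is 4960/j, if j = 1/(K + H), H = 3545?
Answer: 10341600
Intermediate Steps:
j = 1/2085 (j = 1/(-1460 + 3545) = 1/2085 ≈ 0.00047962)
4960/j = 4960/(1/2085) = 4960*2085 = 10341600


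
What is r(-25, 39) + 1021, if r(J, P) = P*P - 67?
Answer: 2475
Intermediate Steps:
r(J, P) = -67 + P**2 (r(J, P) = P**2 - 67 = -67 + P**2)
r(-25, 39) + 1021 = (-67 + 39**2) + 1021 = (-67 + 1521) + 1021 = 1454 + 1021 = 2475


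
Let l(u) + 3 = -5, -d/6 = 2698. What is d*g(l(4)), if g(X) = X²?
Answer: -1036032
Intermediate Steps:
d = -16188 (d = -6*2698 = -16188)
l(u) = -8 (l(u) = -3 - 5 = -8)
d*g(l(4)) = -16188*(-8)² = -16188*64 = -1036032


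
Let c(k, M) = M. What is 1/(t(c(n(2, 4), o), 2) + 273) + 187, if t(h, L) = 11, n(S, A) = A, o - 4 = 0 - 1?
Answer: 53109/284 ≈ 187.00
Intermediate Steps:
o = 3 (o = 4 + (0 - 1) = 4 - 1 = 3)
1/(t(c(n(2, 4), o), 2) + 273) + 187 = 1/(11 + 273) + 187 = 1/284 + 187 = 53109/284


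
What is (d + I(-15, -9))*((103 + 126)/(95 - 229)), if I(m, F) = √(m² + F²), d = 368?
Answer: -42136/67 - 687*√34/134 ≈ -658.79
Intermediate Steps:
I(m, F) = √(F² + m²)
(d + I(-15, -9))*((103 + 126)/(95 - 229)) = (368 + √((-9)² + (-15)²))*((103 + 126)/(95 - 229)) = (368 + √(81 + 225))*(229/(-134)) = (368 + √306)*(229*(-1/134)) = (368 + 3*√34)*(-229/134) = -42136/67 - 687*√34/134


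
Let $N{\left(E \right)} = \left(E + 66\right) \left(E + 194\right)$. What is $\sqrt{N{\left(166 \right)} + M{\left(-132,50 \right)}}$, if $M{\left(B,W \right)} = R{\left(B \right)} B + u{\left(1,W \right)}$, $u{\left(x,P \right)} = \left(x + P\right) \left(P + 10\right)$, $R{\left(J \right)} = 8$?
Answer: $2 \sqrt{21381} \approx 292.44$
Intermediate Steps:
$u{\left(x,P \right)} = \left(10 + P\right) \left(P + x\right)$ ($u{\left(x,P \right)} = \left(P + x\right) \left(10 + P\right) = \left(10 + P\right) \left(P + x\right)$)
$N{\left(E \right)} = \left(66 + E\right) \left(194 + E\right)$
$M{\left(B,W \right)} = 10 + W^{2} + 8 B + 11 W$ ($M{\left(B,W \right)} = 8 B + \left(W^{2} + 10 W + 10 \cdot 1 + W 1\right) = 8 B + \left(W^{2} + 10 W + 10 + W\right) = 8 B + \left(10 + W^{2} + 11 W\right) = 10 + W^{2} + 8 B + 11 W$)
$\sqrt{N{\left(166 \right)} + M{\left(-132,50 \right)}} = \sqrt{\left(12804 + 166^{2} + 260 \cdot 166\right) + \left(10 + 50^{2} + 8 \left(-132\right) + 11 \cdot 50\right)} = \sqrt{\left(12804 + 27556 + 43160\right) + \left(10 + 2500 - 1056 + 550\right)} = \sqrt{83520 + 2004} = \sqrt{85524} = 2 \sqrt{21381}$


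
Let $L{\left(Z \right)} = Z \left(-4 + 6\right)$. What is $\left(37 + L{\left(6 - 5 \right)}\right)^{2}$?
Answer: $1521$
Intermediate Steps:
$L{\left(Z \right)} = 2 Z$ ($L{\left(Z \right)} = Z 2 = 2 Z$)
$\left(37 + L{\left(6 - 5 \right)}\right)^{2} = \left(37 + 2 \left(6 - 5\right)\right)^{2} = \left(37 + 2 \cdot 1\right)^{2} = \left(37 + 2\right)^{2} = 39^{2} = 1521$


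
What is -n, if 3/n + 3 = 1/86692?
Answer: 260076/260075 ≈ 1.0000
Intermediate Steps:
n = -260076/260075 (n = 3/(-3 + 1/86692) = 3/(-260075/86692) = 3*(-86692/260075) = -260076/260075 ≈ -1.0000)
-n = -1*(-260076/260075) = 260076/260075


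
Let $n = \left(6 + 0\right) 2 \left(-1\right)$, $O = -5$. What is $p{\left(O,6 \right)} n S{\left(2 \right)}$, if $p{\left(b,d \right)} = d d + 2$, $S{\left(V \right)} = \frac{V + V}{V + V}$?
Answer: $-456$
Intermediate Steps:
$S{\left(V \right)} = 1$ ($S{\left(V \right)} = \frac{2 V}{2 V} = 2 V \frac{1}{2 V} = 1$)
$p{\left(b,d \right)} = 2 + d^{2}$ ($p{\left(b,d \right)} = d^{2} + 2 = 2 + d^{2}$)
$n = -12$ ($n = 6 \left(-2\right) = -12$)
$p{\left(O,6 \right)} n S{\left(2 \right)} = \left(2 + 6^{2}\right) \left(-12\right) 1 = \left(2 + 36\right) \left(-12\right) 1 = 38 \left(-12\right) 1 = \left(-456\right) 1 = -456$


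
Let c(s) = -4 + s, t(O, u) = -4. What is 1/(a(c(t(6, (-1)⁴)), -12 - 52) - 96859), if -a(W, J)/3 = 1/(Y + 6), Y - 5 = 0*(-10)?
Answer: -11/1065452 ≈ -1.0324e-5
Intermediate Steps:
Y = 5 (Y = 5 + 0*(-10) = 5 + 0 = 5)
a(W, J) = -3/11 (a(W, J) = -3/(5 + 6) = -3/11)
1/(a(c(t(6, (-1)⁴)), -12 - 52) - 96859) = 1/(-3/11 - 96859) = 1/(-1065452/11) = -11/1065452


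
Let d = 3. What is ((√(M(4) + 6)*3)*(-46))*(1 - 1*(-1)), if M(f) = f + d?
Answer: -276*√13 ≈ -995.13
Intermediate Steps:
M(f) = 3 + f (M(f) = f + 3 = 3 + f)
((√(M(4) + 6)*3)*(-46))*(1 - 1*(-1)) = ((√((3 + 4) + 6)*3)*(-46))*(1 - 1*(-1)) = ((√(7 + 6)*3)*(-46))*(1 + 1) = ((√13*3)*(-46))*2 = ((3*√13)*(-46))*2 = -138*√13*2 = -276*√13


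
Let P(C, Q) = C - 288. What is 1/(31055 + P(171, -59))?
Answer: 1/30938 ≈ 3.2323e-5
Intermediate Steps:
P(C, Q) = -288 + C
1/(31055 + P(171, -59)) = 1/(31055 + (-288 + 171)) = 1/(31055 - 117) = 1/30938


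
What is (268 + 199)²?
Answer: 218089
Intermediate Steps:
(268 + 199)² = 467² = 218089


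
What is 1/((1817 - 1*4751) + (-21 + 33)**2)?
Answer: -1/2790 ≈ -0.00035842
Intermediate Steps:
1/((1817 - 1*4751) + (-21 + 33)**2) = 1/((1817 - 4751) + 12**2) = 1/(-2934 + 144) = 1/(-2790) = -1/2790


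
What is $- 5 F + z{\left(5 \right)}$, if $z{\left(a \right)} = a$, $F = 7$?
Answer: $-30$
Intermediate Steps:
$- 5 F + z{\left(5 \right)} = \left(-5\right) 7 + 5 = -35 + 5 = -30$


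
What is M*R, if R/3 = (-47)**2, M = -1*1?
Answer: -6627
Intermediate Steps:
M = -1
R = 6627 (R = 3*(-47)**2 = 3*2209 = 6627)
M*R = -1*6627 = -6627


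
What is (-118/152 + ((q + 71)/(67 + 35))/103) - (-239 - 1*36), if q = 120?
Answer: 109485031/399228 ≈ 274.24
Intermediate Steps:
(-118/152 + ((q + 71)/(67 + 35))/103) - (-239 - 1*36) = (-118/152 + ((120 + 71)/(67 + 35))/103) - (-239 - 1*36) = (-118*1/152 + (191/102)*(1/103)) - (-239 - 36) = (-59/76 + (191*(1/102))*(1/103)) - 1*(-275) = (-59/76 + (191/102)*(1/103)) + 275 = (-59/76 + 191/10506) + 275 = -302669/399228 + 275 = 109485031/399228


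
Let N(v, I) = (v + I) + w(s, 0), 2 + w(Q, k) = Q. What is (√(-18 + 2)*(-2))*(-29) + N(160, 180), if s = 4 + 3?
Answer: 345 + 232*I ≈ 345.0 + 232.0*I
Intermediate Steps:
s = 7
w(Q, k) = -2 + Q
N(v, I) = 5 + I + v (N(v, I) = (v + I) + (-2 + 7) = (I + v) + 5 = 5 + I + v)
(√(-18 + 2)*(-2))*(-29) + N(160, 180) = (√(-18 + 2)*(-2))*(-29) + (5 + 180 + 160) = (√(-16)*(-2))*(-29) + 345 = ((4*I)*(-2))*(-29) + 345 = -8*I*(-29) + 345 = 232*I + 345 = 345 + 232*I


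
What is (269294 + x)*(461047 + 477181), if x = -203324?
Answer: 61894901160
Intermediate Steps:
(269294 + x)*(461047 + 477181) = (269294 - 203324)*(461047 + 477181) = 65970*938228 = 61894901160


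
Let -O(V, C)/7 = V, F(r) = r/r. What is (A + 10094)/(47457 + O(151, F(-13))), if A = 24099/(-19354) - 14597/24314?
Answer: 118727424581/545864860960 ≈ 0.21750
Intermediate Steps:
F(r) = 1
O(V, C) = -7*V
A = -217113356/117643289 (A = 24099*(-1/19354) - 14597*1/24314 = -24099/19354 - 14597/24314 = -217113356/117643289 ≈ -1.8455)
(A + 10094)/(47457 + O(151, F(-13))) = (-217113356/117643289 + 10094)/(47457 - 7*151) = 1187274245810/(117643289*(47457 - 1057)) = (1187274245810/117643289)/46400 = (1187274245810/117643289)*(1/46400) = 118727424581/545864860960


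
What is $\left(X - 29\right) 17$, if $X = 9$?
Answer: $-340$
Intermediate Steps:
$\left(X - 29\right) 17 = \left(9 - 29\right) 17 = \left(-20\right) 17 = -340$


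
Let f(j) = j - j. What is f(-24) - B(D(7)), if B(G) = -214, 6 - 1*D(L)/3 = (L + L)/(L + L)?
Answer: 214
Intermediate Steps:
D(L) = 15 (D(L) = 18 - 3*(L + L)/(L + L) = 18 - 3*2*L/(2*L) = 18 - 3*2*L*1/(2*L) = 18 - 3*1 = 18 - 3 = 15)
f(j) = 0
f(-24) - B(D(7)) = 0 - 1*(-214) = 0 + 214 = 214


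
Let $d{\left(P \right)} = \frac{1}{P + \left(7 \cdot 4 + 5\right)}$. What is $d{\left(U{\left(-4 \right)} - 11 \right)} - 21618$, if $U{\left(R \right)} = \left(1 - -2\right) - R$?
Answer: $- \frac{626921}{29} \approx -21618.0$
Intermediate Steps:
$U{\left(R \right)} = 3 - R$ ($U{\left(R \right)} = \left(1 + 2\right) - R = 3 - R$)
$d{\left(P \right)} = \frac{1}{33 + P}$ ($d{\left(P \right)} = \frac{1}{P + \left(28 + 5\right)} = \frac{1}{P + 33} = \frac{1}{33 + P}$)
$d{\left(U{\left(-4 \right)} - 11 \right)} - 21618 = \frac{1}{33 + \left(\left(3 - -4\right) - 11\right)} - 21618 = \frac{1}{33 + \left(\left(3 + 4\right) - 11\right)} - 21618 = \frac{1}{33 + \left(7 - 11\right)} - 21618 = \frac{1}{33 - 4} - 21618 = \frac{1}{29} - 21618 = - \frac{626921}{29}$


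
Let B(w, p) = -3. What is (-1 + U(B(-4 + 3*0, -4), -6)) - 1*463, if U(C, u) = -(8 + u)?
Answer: -466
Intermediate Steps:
U(C, u) = -8 - u
(-1 + U(B(-4 + 3*0, -4), -6)) - 1*463 = (-1 + (-8 - 1*(-6))) - 1*463 = (-1 + (-8 + 6)) - 463 = (-1 - 2) - 463 = -3 - 463 = -466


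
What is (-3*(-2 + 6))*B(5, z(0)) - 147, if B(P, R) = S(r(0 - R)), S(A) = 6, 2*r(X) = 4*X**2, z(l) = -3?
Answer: -219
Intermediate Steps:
r(X) = 2*X**2 (r(X) = (4*X**2)/2 = 2*X**2)
B(P, R) = 6
(-3*(-2 + 6))*B(5, z(0)) - 147 = -3*(-2 + 6)*6 - 147 = -3*4*6 - 147 = -12*6 - 147 = -72 - 147 = -219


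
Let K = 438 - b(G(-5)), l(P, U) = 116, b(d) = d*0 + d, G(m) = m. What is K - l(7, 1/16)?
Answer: 327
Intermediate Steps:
b(d) = d (b(d) = 0 + d = d)
K = 443 (K = 438 - 1*(-5) = 438 + 5 = 443)
K - l(7, 1/16) = 443 - 1*116 = 443 - 116 = 327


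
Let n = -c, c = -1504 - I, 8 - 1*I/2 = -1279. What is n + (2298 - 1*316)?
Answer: 6060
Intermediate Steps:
I = 2574 (I = 16 - 2*(-1279) = 16 + 2558 = 2574)
c = -4078 (c = -1504 - 1*2574 = -1504 - 2574 = -4078)
n = 4078 (n = -1*(-4078) = 4078)
n + (2298 - 1*316) = 4078 + (2298 - 1*316) = 4078 + (2298 - 316) = 4078 + 1982 = 6060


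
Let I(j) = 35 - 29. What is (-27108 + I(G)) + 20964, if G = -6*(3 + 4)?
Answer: -6138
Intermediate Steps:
G = -42 (G = -6*7 = -42)
I(j) = 6
(-27108 + I(G)) + 20964 = (-27108 + 6) + 20964 = -27102 + 20964 = -6138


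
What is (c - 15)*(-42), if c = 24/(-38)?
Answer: 12474/19 ≈ 656.53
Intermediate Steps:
c = -12/19 (c = 24*(-1/38) = -12/19 ≈ -0.63158)
(c - 15)*(-42) = (-12/19 - 15)*(-42) = -297/19*(-42) = 12474/19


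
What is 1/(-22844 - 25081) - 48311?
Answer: -2315304676/47925 ≈ -48311.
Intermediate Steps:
1/(-22844 - 25081) - 48311 = 1/(-47925) - 48311 = -1/47925 - 48311 = -2315304676/47925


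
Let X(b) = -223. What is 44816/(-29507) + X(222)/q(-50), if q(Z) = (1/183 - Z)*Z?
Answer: -19301409637/13500927850 ≈ -1.4296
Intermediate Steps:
q(Z) = Z*(1/183 - Z) (q(Z) = (1/183 - Z)*Z = Z*(1/183 - Z))
44816/(-29507) + X(222)/q(-50) = 44816/(-29507) - 223*(-1/(50*(1/183 - 1*(-50)))) = 44816*(-1/29507) - 223*(-1/(50*(1/183 + 50))) = -44816/29507 - 223/((-50*9151/183)) = -44816/29507 - 223/(-457550/183) = -44816/29507 - 223*(-183/457550) = -44816/29507 + 40809/457550 = -19301409637/13500927850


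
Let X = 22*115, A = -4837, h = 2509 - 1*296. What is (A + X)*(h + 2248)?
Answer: -10291527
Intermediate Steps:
h = 2213 (h = 2509 - 296 = 2213)
X = 2530
(A + X)*(h + 2248) = (-4837 + 2530)*(2213 + 2248) = -2307*4461 = -10291527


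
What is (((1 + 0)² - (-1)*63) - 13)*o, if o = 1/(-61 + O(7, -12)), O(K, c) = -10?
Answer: -51/71 ≈ -0.71831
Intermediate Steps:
o = -1/71 (o = 1/(-61 - 10) = 1/(-71) = -1/71 ≈ -0.014085)
(((1 + 0)² - (-1)*63) - 13)*o = (((1 + 0)² - (-1)*63) - 13)*(-1/71) = ((1² - 1*(-63)) - 13)*(-1/71) = ((1 + 63) - 13)*(-1/71) = (64 - 13)*(-1/71) = 51*(-1/71) = -51/71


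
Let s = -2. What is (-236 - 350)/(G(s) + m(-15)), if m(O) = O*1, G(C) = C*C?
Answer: 586/11 ≈ 53.273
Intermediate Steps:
G(C) = C**2
m(O) = O
(-236 - 350)/(G(s) + m(-15)) = (-236 - 350)/((-2)**2 - 15) = -586/(4 - 15) = -586/(-11) = -586*(-1/11) = 586/11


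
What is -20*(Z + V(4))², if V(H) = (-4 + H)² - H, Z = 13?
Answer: -1620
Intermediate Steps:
-20*(Z + V(4))² = -20*(13 + ((-4 + 4)² - 1*4))² = -20*(13 + (0² - 4))² = -20*(13 + (0 - 4))² = -20*(13 - 4)² = -20*9² = -20*81 = -1620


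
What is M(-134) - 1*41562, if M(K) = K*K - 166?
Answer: -23772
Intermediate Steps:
M(K) = -166 + K² (M(K) = K² - 166 = -166 + K²)
M(-134) - 1*41562 = (-166 + (-134)²) - 1*41562 = (-166 + 17956) - 41562 = 17790 - 41562 = -23772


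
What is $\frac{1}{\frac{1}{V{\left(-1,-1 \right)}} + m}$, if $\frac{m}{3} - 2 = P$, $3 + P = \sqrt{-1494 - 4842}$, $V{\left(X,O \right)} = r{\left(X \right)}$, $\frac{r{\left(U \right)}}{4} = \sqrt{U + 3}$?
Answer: $\frac{8}{-24 + \sqrt{2} + 576 i \sqrt{11}} \approx -4.9502 \cdot 10^{-5} - 0.0041871 i$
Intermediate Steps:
$r{\left(U \right)} = 4 \sqrt{3 + U}$ ($r{\left(U \right)} = 4 \sqrt{U + 3} = 4 \sqrt{3 + U}$)
$V{\left(X,O \right)} = 4 \sqrt{3 + X}$
$P = -3 + 24 i \sqrt{11}$ ($P = -3 + \sqrt{-1494 - 4842} = -3 + \sqrt{-6336} = -3 + 24 i \sqrt{11} \approx -3.0 + 79.599 i$)
$m = -3 + 72 i \sqrt{11}$ ($m = 6 + 3 \left(-3 + 24 i \sqrt{11}\right) = 6 - \left(9 - 72 i \sqrt{11}\right) = -3 + 72 i \sqrt{11} \approx -3.0 + 238.8 i$)
$\frac{1}{\frac{1}{V{\left(-1,-1 \right)}} + m} = \frac{1}{\frac{1}{4 \sqrt{3 - 1}} - \left(3 - 72 i \sqrt{11}\right)} = \frac{1}{\frac{1}{4 \sqrt{2}} - \left(3 - 72 i \sqrt{11}\right)} = \frac{1}{\frac{\sqrt{2}}{8} - \left(3 - 72 i \sqrt{11}\right)} = \frac{1}{-3 + \frac{\sqrt{2}}{8} + 72 i \sqrt{11}}$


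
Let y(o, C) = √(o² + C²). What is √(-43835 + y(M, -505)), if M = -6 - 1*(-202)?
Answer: √(-43835 + √293441) ≈ 208.07*I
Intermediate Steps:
M = 196 (M = -6 + 202 = 196)
y(o, C) = √(C² + o²)
√(-43835 + y(M, -505)) = √(-43835 + √((-505)² + 196²)) = √(-43835 + √(255025 + 38416)) = √(-43835 + √293441)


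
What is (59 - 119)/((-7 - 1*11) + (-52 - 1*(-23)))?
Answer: 60/47 ≈ 1.2766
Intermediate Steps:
(59 - 119)/((-7 - 1*11) + (-52 - 1*(-23))) = -60/((-7 - 11) + (-52 + 23)) = -60/(-18 - 29) = -60/(-47) = -60*(-1/47) = 60/47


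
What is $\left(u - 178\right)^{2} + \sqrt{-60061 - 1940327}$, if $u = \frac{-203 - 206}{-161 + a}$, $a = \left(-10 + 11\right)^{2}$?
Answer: $\frac{787981041}{25600} + 2 i \sqrt{500097} \approx 30781.0 + 1414.4 i$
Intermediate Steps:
$a = 1$ ($a = 1^{2} = 1$)
$u = \frac{409}{160}$ ($u = \frac{-203 - 206}{-161 + 1} = - \frac{409}{-160} = \left(-409\right) \left(- \frac{1}{160}\right) = \frac{409}{160} \approx 2.5563$)
$\left(u - 178\right)^{2} + \sqrt{-60061 - 1940327} = \left(\frac{409}{160} - 178\right)^{2} + \sqrt{-60061 - 1940327} = \left(- \frac{28071}{160}\right)^{2} + \sqrt{-2000388} = \frac{787981041}{25600} + 2 i \sqrt{500097}$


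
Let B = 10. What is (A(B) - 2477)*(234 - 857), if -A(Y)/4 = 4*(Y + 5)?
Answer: 1692691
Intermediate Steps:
A(Y) = -80 - 16*Y (A(Y) = -16*(Y + 5) = -16*(5 + Y) = -4*(20 + 4*Y) = -80 - 16*Y)
(A(B) - 2477)*(234 - 857) = ((-80 - 16*10) - 2477)*(234 - 857) = ((-80 - 160) - 2477)*(-623) = (-240 - 2477)*(-623) = -2717*(-623) = 1692691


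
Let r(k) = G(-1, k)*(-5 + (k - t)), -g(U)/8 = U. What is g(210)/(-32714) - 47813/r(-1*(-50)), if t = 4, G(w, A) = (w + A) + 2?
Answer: -780320801/34202487 ≈ -22.815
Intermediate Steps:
g(U) = -8*U
G(w, A) = 2 + A + w (G(w, A) = (A + w) + 2 = 2 + A + w)
r(k) = (1 + k)*(-9 + k) (r(k) = (2 + k - 1)*(-5 + (k - 1*4)) = (1 + k)*(-5 + (k - 4)) = (1 + k)*(-5 + (-4 + k)) = (1 + k)*(-9 + k))
g(210)/(-32714) - 47813/r(-1*(-50)) = -8*210/(-32714) - 47813*1/((1 - 1*(-50))*(-9 - 1*(-50))) = -1680*(-1/32714) - 47813*1/((1 + 50)*(-9 + 50)) = 840/16357 - 47813/(51*41) = 840/16357 - 47813/2091 = -780320801/34202487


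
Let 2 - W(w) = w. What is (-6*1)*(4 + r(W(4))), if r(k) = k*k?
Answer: -48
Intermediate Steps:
W(w) = 2 - w
r(k) = k²
(-6*1)*(4 + r(W(4))) = (-6*1)*(4 + (2 - 1*4)²) = -6*(4 + (2 - 4)²) = -6*(4 + (-2)²) = -6*(4 + 4) = -6*8 = -48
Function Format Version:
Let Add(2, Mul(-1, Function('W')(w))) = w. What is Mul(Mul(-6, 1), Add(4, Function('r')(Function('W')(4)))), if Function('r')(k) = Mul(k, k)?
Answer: -48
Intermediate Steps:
Function('W')(w) = Add(2, Mul(-1, w))
Function('r')(k) = Pow(k, 2)
Mul(Mul(-6, 1), Add(4, Function('r')(Function('W')(4)))) = Mul(Mul(-6, 1), Add(4, Pow(Add(2, Mul(-1, 4)), 2))) = Mul(-6, Add(4, Pow(Add(2, -4), 2))) = Mul(-6, Add(4, Pow(-2, 2))) = Mul(-6, Add(4, 4)) = Mul(-6, 8) = -48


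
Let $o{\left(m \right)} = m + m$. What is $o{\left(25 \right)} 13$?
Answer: $650$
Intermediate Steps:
$o{\left(m \right)} = 2 m$
$o{\left(25 \right)} 13 = 2 \cdot 25 \cdot 13 = 50 \cdot 13 = 650$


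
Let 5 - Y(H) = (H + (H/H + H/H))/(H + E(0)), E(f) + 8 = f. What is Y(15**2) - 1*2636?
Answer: -571154/217 ≈ -2632.0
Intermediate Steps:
E(f) = -8 + f
Y(H) = 5 - (2 + H)/(-8 + H) (Y(H) = 5 - (H + (H/H + H/H))/(H + (-8 + 0)) = 5 - (H + (1 + 1))/(H - 8) = 5 - (H + 2)/(-8 + H) = 5 - (2 + H)/(-8 + H))
Y(15**2) - 1*2636 = 2*(-21 + 2*15**2)/(-8 + 15**2) - 1*2636 = 2*(-21 + 2*225)/(-8 + 225) - 2636 = 2*(-21 + 450)/217 - 2636 = 2*(1/217)*429 - 2636 = 858/217 - 2636 = -571154/217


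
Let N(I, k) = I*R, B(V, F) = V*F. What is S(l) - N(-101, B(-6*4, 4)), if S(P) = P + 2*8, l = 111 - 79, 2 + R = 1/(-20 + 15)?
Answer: -871/5 ≈ -174.20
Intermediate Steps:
B(V, F) = F*V
R = -11/5 (R = -2 + 1/(-20 + 15) = -2 + 1/(-5) = -2 - 1/5 = -11/5 ≈ -2.2000)
l = 32
N(I, k) = -11*I/5 (N(I, k) = I*(-11/5) = -11*I/5)
S(P) = 16 + P (S(P) = P + 16 = 16 + P)
S(l) - N(-101, B(-6*4, 4)) = (16 + 32) - (-11)*(-101)/5 = 48 - 1*1111/5 = 48 - 1111/5 = -871/5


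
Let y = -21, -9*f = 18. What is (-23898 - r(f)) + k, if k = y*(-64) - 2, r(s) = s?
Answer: -22554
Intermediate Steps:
f = -2 (f = -⅑*18 = -2)
k = 1342 (k = -21*(-64) - 2 = 1344 - 2 = 1342)
(-23898 - r(f)) + k = (-23898 - 1*(-2)) + 1342 = (-23898 + 2) + 1342 = -23896 + 1342 = -22554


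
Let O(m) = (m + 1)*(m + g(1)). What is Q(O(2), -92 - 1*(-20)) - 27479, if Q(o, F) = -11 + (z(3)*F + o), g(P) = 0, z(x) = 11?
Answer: -28276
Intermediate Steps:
O(m) = m*(1 + m) (O(m) = (m + 1)*(m + 0) = (1 + m)*m = m*(1 + m))
Q(o, F) = -11 + o + 11*F (Q(o, F) = -11 + (11*F + o) = -11 + (o + 11*F) = -11 + o + 11*F)
Q(O(2), -92 - 1*(-20)) - 27479 = (-11 + 2*(1 + 2) + 11*(-92 - 1*(-20))) - 27479 = (-11 + 2*3 + 11*(-92 + 20)) - 27479 = (-11 + 6 + 11*(-72)) - 27479 = (-11 + 6 - 792) - 27479 = -797 - 27479 = -28276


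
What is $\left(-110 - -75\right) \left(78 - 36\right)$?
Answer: $-1470$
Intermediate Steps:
$\left(-110 - -75\right) \left(78 - 36\right) = \left(-110 + 75\right) 42 = \left(-35\right) 42 = -1470$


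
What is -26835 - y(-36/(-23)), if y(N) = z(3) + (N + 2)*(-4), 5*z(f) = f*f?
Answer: -3084592/115 ≈ -26823.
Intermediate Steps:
z(f) = f²/5 (z(f) = (f*f)/5 = f²/5)
y(N) = -31/5 - 4*N (y(N) = (⅕)*3² + (N + 2)*(-4) = (⅕)*9 + (2 + N)*(-4) = 9/5 + (-8 - 4*N) = -31/5 - 4*N)
-26835 - y(-36/(-23)) = -26835 - (-31/5 - (-144)/(-23)) = -26835 - (-31/5 - (-144)*(-1)/23) = -26835 - (-31/5 - 4*36/23) = -26835 - (-31/5 - 144/23) = -26835 - 1*(-1433/115) = -26835 + 1433/115 = -3084592/115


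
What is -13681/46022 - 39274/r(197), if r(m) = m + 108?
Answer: -1811640733/14036710 ≈ -129.06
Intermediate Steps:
r(m) = 108 + m
-13681/46022 - 39274/r(197) = -13681/46022 - 39274/(108 + 197) = -13681*1/46022 - 39274/305 = -13681/46022 - 39274*1/305 = -13681/46022 - 39274/305 = -1811640733/14036710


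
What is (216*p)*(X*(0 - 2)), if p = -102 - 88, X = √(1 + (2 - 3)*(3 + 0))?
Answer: 82080*I*√2 ≈ 1.1608e+5*I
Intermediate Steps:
X = I*√2 (X = √(1 - 1*3) = √(1 - 3) = √(-2) = I*√2 ≈ 1.4142*I)
p = -190
(216*p)*(X*(0 - 2)) = (216*(-190))*((I*√2)*(0 - 2)) = -41040*I*√2*(-2) = -(-82080)*I*√2 = 82080*I*√2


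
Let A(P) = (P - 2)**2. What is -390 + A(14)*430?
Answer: 61530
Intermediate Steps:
A(P) = (-2 + P)**2
-390 + A(14)*430 = -390 + (-2 + 14)**2*430 = -390 + 12**2*430 = -390 + 144*430 = -390 + 61920 = 61530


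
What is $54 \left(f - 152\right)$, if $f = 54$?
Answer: $-5292$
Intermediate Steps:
$54 \left(f - 152\right) = 54 \left(54 - 152\right) = 54 \left(-98\right) = -5292$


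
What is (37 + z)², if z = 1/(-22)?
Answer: 660969/484 ≈ 1365.6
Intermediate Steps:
z = -1/22 ≈ -0.045455
(37 + z)² = (37 - 1/22)² = (813/22)² = 660969/484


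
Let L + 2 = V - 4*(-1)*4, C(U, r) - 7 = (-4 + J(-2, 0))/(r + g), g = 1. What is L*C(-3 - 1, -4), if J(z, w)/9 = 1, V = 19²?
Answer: 2000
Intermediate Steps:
V = 361
J(z, w) = 9 (J(z, w) = 9*1 = 9)
C(U, r) = 7 + 5/(1 + r) (C(U, r) = 7 + (-4 + 9)/(r + 1) = 7 + 5/(1 + r))
L = 375 (L = -2 + (361 - 4*(-1)*4) = -2 + (361 - (-4)*4) = -2 + (361 - 1*(-16)) = -2 + (361 + 16) = -2 + 377 = 375)
L*C(-3 - 1, -4) = 375*((12 + 7*(-4))/(1 - 4)) = 375*((12 - 28)/(-3)) = 375*(-⅓*(-16)) = 375*(16/3) = 2000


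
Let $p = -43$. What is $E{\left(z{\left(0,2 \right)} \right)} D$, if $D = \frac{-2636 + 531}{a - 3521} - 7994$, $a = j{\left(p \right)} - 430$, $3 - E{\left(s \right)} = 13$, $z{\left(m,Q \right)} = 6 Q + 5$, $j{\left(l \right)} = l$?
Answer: $\frac{159629655}{1997} \approx 79935.0$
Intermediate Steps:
$z{\left(m,Q \right)} = 5 + 6 Q$
$E{\left(s \right)} = -10$ ($E{\left(s \right)} = 3 - 13 = -10$)
$a = -473$ ($a = -43 - 430 = -473$)
$D = - \frac{31925931}{3994}$ ($D = \frac{-2636 + 531}{-473 - 3521} - 7994 = - \frac{2105}{-3994} - 7994 = \left(-2105\right) \left(- \frac{1}{3994}\right) - 7994 = \frac{2105}{3994} - 7994 = - \frac{31925931}{3994} \approx -7993.5$)
$E{\left(z{\left(0,2 \right)} \right)} D = \left(-10\right) \left(- \frac{31925931}{3994}\right) = \frac{159629655}{1997}$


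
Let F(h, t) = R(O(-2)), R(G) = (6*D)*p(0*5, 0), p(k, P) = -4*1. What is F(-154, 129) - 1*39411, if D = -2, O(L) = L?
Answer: -39363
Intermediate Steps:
p(k, P) = -4
R(G) = 48 (R(G) = (6*(-2))*(-4) = -12*(-4) = 48)
F(h, t) = 48
F(-154, 129) - 1*39411 = 48 - 1*39411 = 48 - 39411 = -39363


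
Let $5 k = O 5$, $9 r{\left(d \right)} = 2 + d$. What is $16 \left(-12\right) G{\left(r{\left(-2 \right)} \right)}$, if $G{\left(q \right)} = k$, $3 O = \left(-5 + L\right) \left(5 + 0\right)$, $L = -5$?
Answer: $3200$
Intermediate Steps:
$O = - \frac{50}{3}$ ($O = \frac{\left(-5 - 5\right) \left(5 + 0\right)}{3} = \frac{\left(-10\right) 5}{3} = \frac{1}{3} \left(-50\right) = - \frac{50}{3} \approx -16.667$)
$r{\left(d \right)} = \frac{2}{9} + \frac{d}{9}$ ($r{\left(d \right)} = \frac{2 + d}{9} = \frac{2}{9} + \frac{d}{9}$)
$k = - \frac{50}{3}$ ($k = \frac{\left(- \frac{50}{3}\right) 5}{5} = \frac{1}{5} \left(- \frac{250}{3}\right) = - \frac{50}{3} \approx -16.667$)
$G{\left(q \right)} = - \frac{50}{3}$
$16 \left(-12\right) G{\left(r{\left(-2 \right)} \right)} = 16 \left(-12\right) \left(- \frac{50}{3}\right) = \left(-192\right) \left(- \frac{50}{3}\right) = 3200$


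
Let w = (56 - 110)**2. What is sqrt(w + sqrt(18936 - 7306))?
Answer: sqrt(2916 + sqrt(11630)) ≈ 54.990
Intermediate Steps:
w = 2916 (w = (-54)**2 = 2916)
sqrt(w + sqrt(18936 - 7306)) = sqrt(2916 + sqrt(18936 - 7306)) = sqrt(2916 + sqrt(11630))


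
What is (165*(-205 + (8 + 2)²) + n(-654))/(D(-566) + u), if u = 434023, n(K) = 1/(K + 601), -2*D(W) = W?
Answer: -459113/11509109 ≈ -0.039891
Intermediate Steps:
D(W) = -W/2
n(K) = 1/(601 + K)
(165*(-205 + (8 + 2)²) + n(-654))/(D(-566) + u) = (165*(-205 + (8 + 2)²) + 1/(601 - 654))/(-½*(-566) + 434023) = (165*(-205 + 10²) + 1/(-53))/(283 + 434023) = (165*(-205 + 100) - 1/53)/434306 = (165*(-105) - 1/53)*(1/434306) = (-17325 - 1/53)*(1/434306) = -918226/53*1/434306 = -459113/11509109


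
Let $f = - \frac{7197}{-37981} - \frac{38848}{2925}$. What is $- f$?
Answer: $\frac{1454434663}{111094425} \approx 13.092$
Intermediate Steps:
$f = - \frac{1454434663}{111094425}$ ($f = \left(-7197\right) \left(- \frac{1}{37981}\right) - \frac{38848}{2925} = \frac{7197}{37981} - \frac{38848}{2925} = - \frac{1454434663}{111094425} \approx -13.092$)
$- f = \left(-1\right) \left(- \frac{1454434663}{111094425}\right) = \frac{1454434663}{111094425}$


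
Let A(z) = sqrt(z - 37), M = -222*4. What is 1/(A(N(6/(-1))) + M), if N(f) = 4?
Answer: -296/262859 - I*sqrt(33)/788577 ≈ -0.0011261 - 7.2847e-6*I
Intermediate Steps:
M = -888
A(z) = sqrt(-37 + z)
1/(A(N(6/(-1))) + M) = 1/(sqrt(-37 + 4) - 888) = 1/(sqrt(-33) - 888) = 1/(I*sqrt(33) - 888) = 1/(-888 + I*sqrt(33))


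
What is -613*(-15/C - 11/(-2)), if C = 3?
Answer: -613/2 ≈ -306.50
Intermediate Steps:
-613*(-15/C - 11/(-2)) = -613*(-15/3 - 11/(-2)) = -613*(-15*1/3 - 11*(-1/2)) = -613*(-5 + 11/2) = -613*1/2 = -613/2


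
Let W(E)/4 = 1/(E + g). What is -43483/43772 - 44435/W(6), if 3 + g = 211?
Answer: -104058015353/43772 ≈ -2.3773e+6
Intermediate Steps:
g = 208 (g = -3 + 211 = 208)
W(E) = 4/(208 + E) (W(E) = 4/(E + 208) = 4/(208 + E))
-43483/43772 - 44435/W(6) = -43483/43772 - 44435/(4/(208 + 6)) = -43483*1/43772 - 44435/(4/214) = -43483/43772 - 44435/(4*(1/214)) = -43483/43772 - 44435/2/107 = -43483/43772 - 44435*107/2 = -43483/43772 - 4754545/2 = -104058015353/43772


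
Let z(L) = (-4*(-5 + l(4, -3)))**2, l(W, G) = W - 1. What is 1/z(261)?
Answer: 1/64 ≈ 0.015625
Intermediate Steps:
l(W, G) = -1 + W
z(L) = 64 (z(L) = (-4*(-5 + (-1 + 4)))**2 = (-4*(-5 + 3))**2 = (-4*(-2))**2 = 8**2 = 64)
1/z(261) = 1/64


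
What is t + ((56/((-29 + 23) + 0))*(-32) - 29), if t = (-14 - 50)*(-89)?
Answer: 17897/3 ≈ 5965.7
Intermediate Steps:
t = 5696 (t = -64*(-89) = 5696)
t + ((56/((-29 + 23) + 0))*(-32) - 29) = 5696 + ((56/((-29 + 23) + 0))*(-32) - 29) = 5696 + ((56/(-6 + 0))*(-32) - 29) = 5696 + ((56/(-6))*(-32) - 29) = 5696 + ((56*(-⅙))*(-32) - 29) = 5696 + (-28/3*(-32) - 29) = 5696 + (896/3 - 29) = 5696 + 809/3 = 17897/3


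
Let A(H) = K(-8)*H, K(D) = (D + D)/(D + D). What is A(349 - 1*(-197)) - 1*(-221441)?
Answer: 221987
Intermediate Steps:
K(D) = 1 (K(D) = (2*D)/((2*D)) = (2*D)*(1/(2*D)) = 1)
A(H) = H (A(H) = 1*H = H)
A(349 - 1*(-197)) - 1*(-221441) = (349 - 1*(-197)) - 1*(-221441) = (349 + 197) + 221441 = 546 + 221441 = 221987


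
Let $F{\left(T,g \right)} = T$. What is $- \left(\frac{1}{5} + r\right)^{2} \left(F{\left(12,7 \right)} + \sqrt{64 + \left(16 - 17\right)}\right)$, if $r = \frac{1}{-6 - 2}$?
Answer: $- \frac{27}{400} - \frac{27 \sqrt{7}}{1600} \approx -0.11215$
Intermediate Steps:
$r = - \frac{1}{8}$ ($r = \frac{1}{-8} = - \frac{1}{8} \approx -0.125$)
$- \left(\frac{1}{5} + r\right)^{2} \left(F{\left(12,7 \right)} + \sqrt{64 + \left(16 - 17\right)}\right) = - \left(\frac{1}{5} - \frac{1}{8}\right)^{2} \left(12 + \sqrt{64 + \left(16 - 17\right)}\right) = - \left(\frac{1}{5} - \frac{1}{8}\right)^{2} \left(12 + \sqrt{64 - 1}\right) = - \left(\frac{3}{40}\right)^{2} \left(12 + \sqrt{63}\right) = - \frac{9 \left(12 + 3 \sqrt{7}\right)}{1600} = - (\frac{27}{400} + \frac{27 \sqrt{7}}{1600}) = - \frac{27}{400} - \frac{27 \sqrt{7}}{1600}$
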